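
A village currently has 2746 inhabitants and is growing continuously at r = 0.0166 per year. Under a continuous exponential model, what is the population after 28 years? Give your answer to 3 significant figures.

≈ 4,370 inhabitants

P(28) = 2746 · e^(0.0166·28) = 2746 · e^(0.4648)
= 2746 · 1.5917 ≈ 4370.8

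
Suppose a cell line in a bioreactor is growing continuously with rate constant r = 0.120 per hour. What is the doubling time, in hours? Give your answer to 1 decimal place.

doubling time ≈ 5.8 hours

doubling time = ln(2) / |r| = 0.69315 / 0.12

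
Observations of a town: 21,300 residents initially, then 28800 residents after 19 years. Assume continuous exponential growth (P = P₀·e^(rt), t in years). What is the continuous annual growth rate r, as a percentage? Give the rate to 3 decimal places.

28800 = 21300 · e^(r·19)
e^(19r) = 28800/21300 = 1.35211
r = ln(1.35211) / 19 = 0.30167 / 19

r ≈ 1.588% per year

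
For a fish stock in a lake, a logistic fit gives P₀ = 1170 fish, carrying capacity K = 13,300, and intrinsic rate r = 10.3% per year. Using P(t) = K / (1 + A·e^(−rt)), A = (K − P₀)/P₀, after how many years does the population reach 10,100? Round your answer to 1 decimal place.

t ≈ 33.9 years

A = (13300 − 1170)/1170 = 10.36752
10100 = 13300/(1 + 10.36752·e^(−0.103t)) → 1 + 10.36752·e^(−0.103t) = 1.31683
e^(−0.103t) = 0.03056 → t = ln(32.72249)/0.103 = 3.48806/0.103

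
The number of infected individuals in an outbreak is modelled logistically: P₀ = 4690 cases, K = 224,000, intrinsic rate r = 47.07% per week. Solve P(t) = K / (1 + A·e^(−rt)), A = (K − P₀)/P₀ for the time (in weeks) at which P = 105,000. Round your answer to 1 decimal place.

A = (224000 − 4690)/4690 = 46.76119
105000 = 224000/(1 + 46.76119·e^(−0.4707t)) → 1 + 46.76119·e^(−0.4707t) = 2.13333
e^(−0.4707t) = 0.024237 → t = ln(41.25988)/0.4707 = 3.71989/0.4707

t ≈ 7.9 weeks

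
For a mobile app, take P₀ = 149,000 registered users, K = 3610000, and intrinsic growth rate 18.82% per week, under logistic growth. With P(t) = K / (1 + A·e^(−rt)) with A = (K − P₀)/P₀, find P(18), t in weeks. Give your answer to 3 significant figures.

A = (3610000 − 149000)/149000 = 23.22819
P(18) = 3610000 / (1 + 23.22819·e^(−0.1882·18)) = 3610000 / (1 + 23.22819·0.03379)
= 3610000 / 1.78487 ≈ 2022552.96

≈ 2,020,000 registered users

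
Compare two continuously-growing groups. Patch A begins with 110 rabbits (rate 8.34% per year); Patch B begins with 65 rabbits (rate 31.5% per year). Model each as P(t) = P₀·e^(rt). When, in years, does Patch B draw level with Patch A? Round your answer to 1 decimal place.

110·e^(0.0834t) = 65·e^(0.315t)
110/65 = e^((0.315 − 0.0834)t) → ln(1.69231) = 0.2316·t
t = 0.52609 / 0.2316

t ≈ 2.3 years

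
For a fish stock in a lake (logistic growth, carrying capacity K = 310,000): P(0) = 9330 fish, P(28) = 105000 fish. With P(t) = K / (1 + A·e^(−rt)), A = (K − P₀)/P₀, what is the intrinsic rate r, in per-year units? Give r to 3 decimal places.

A = (310000 − 9330)/9330 = 32.22615
105000 = 310000/(1 + 32.22615·e^(−r·28)) → e^(−28r) = (2.95238 − 1)/32.22615 = 0.060584
r = −ln(0.060584)/28 = 2.80373/28

r ≈ 0.100 per year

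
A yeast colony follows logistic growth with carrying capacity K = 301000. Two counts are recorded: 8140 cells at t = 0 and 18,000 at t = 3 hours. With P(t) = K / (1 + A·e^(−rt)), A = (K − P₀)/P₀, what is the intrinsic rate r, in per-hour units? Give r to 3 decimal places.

A = (301000 − 8140)/8140 = 35.97789
18000 = 301000/(1 + 35.97789·e^(−r·3)) → e^(−3r) = (16.72222 − 1)/35.97789 = 0.436997
r = −ln(0.436997)/3 = 0.82783/3

r ≈ 0.276 per hour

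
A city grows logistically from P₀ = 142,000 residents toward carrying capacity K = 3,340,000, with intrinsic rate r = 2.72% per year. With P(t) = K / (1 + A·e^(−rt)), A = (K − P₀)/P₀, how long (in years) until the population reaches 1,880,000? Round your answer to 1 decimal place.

t ≈ 123.8 years

A = (3340000 − 142000)/142000 = 22.52113
1880000 = 3340000/(1 + 22.52113·e^(−0.0272t)) → 1 + 22.52113·e^(−0.0272t) = 1.7766
e^(−0.0272t) = 0.034483 → t = ln(28.99981)/0.0272 = 3.36729/0.0272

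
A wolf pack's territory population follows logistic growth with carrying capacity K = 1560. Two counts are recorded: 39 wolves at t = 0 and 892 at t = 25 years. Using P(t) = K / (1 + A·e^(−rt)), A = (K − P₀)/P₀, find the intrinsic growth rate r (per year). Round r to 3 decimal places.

A = (1560 − 39)/39 = 39
892 = 1560/(1 + 39·e^(−r·25)) → e^(−25r) = (1.74888 − 1)/39 = 0.019202
r = −ln(0.019202)/25 = 3.95274/25

r ≈ 0.158 per year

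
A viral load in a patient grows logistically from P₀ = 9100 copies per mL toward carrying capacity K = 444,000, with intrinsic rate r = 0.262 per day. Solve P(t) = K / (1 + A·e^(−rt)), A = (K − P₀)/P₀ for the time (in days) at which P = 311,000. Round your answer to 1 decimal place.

t ≈ 18.0 days

A = (444000 − 9100)/9100 = 47.79121
311000 = 444000/(1 + 47.79121·e^(−0.262t)) → 1 + 47.79121·e^(−0.262t) = 1.42765
e^(−0.262t) = 0.008948 → t = ln(111.75238)/0.262 = 4.71629/0.262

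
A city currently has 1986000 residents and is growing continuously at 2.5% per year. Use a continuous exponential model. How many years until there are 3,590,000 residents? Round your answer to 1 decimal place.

3590000 = 1986000 · e^(0.025·t)
t = ln(3590000/1986000) / 0.025 = ln(1.80765) / 0.025 = 0.59203 / 0.025

t ≈ 23.7 years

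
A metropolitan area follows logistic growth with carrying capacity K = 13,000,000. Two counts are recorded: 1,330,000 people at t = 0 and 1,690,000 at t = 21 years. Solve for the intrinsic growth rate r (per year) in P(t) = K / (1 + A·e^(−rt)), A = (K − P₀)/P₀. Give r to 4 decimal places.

A = (13000000 − 1330000)/1330000 = 8.77444
1690000 = 13000000/(1 + 8.77444·e^(−r·21)) → e^(−21r) = (7.69231 − 1)/8.77444 = 0.762705
r = −ln(0.762705)/21 = 0.27088/21

r ≈ 0.0129 per year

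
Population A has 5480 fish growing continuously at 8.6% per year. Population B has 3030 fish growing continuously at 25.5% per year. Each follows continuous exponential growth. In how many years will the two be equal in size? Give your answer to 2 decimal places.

t ≈ 3.51 years

5480·e^(0.086t) = 3030·e^(0.255t)
5480/3030 = e^((0.255 − 0.086)t) → ln(1.80858) = 0.169·t
t = 0.59254 / 0.169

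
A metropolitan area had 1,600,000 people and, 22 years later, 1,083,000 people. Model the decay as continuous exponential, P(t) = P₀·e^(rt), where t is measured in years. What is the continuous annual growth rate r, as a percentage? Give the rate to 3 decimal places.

r ≈ -1.774% per year

1083000 = 1600000 · e^(r·22)
e^(22r) = 1083000/1600000 = 0.67688
r = ln(0.67688) / 22 = -0.39027 / 22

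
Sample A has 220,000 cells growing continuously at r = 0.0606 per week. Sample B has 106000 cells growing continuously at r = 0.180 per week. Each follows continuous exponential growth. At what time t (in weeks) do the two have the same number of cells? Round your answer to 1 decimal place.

t ≈ 6.1 weeks

220000·e^(0.0606t) = 106000·e^(0.18t)
220000/106000 = e^((0.18 − 0.0606)t) → ln(2.07547) = 0.1194·t
t = 0.73019 / 0.1194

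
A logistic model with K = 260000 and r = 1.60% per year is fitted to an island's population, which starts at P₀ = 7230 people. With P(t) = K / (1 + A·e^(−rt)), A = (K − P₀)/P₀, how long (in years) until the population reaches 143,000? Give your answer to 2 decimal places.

t ≈ 234.68 years

A = (260000 − 7230)/7230 = 34.96127
143000 = 260000/(1 + 34.96127·e^(−0.016t)) → 1 + 34.96127·e^(−0.016t) = 1.81818
e^(−0.016t) = 0.023403 → t = ln(42.73044)/0.016 = 3.75491/0.016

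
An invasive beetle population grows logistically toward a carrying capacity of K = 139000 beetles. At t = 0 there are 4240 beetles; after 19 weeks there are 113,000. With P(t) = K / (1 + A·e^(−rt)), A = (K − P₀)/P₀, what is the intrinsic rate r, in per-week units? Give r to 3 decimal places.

r ≈ 0.259 per week

A = (139000 − 4240)/4240 = 31.78302
113000 = 139000/(1 + 31.78302·e^(−r·19)) → e^(−19r) = (1.23009 − 1)/31.78302 = 0.007239
r = −ln(0.007239)/19 = 4.92822/19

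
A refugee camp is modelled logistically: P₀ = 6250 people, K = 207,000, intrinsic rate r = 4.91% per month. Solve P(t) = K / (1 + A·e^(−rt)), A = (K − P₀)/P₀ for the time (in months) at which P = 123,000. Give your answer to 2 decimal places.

t ≈ 78.43 months

A = (207000 − 6250)/6250 = 32.12
123000 = 207000/(1 + 32.12·e^(−0.0491t)) → 1 + 32.12·e^(−0.0491t) = 1.68293
e^(−0.0491t) = 0.021262 → t = ln(47.03286)/0.0491 = 3.85085/0.0491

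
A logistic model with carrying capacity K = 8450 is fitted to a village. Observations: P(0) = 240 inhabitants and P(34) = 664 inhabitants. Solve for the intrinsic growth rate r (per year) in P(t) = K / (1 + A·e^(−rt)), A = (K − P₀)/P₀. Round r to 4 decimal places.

A = (8450 − 240)/240 = 34.20833
664 = 8450/(1 + 34.20833·e^(−r·34)) → e^(−34r) = (12.7259 − 1)/34.20833 = 0.342779
r = −ln(0.342779)/34 = 1.07067/34

r ≈ 0.0315 per year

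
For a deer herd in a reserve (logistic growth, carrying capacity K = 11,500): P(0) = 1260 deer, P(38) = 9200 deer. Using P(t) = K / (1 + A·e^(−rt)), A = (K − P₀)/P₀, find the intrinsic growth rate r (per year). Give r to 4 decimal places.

r ≈ 0.0916 per year

A = (11500 − 1260)/1260 = 8.12698
9200 = 11500/(1 + 8.12698·e^(−r·38)) → e^(−38r) = (1.25 − 1)/8.12698 = 0.030762
r = −ln(0.030762)/38 = 3.48148/38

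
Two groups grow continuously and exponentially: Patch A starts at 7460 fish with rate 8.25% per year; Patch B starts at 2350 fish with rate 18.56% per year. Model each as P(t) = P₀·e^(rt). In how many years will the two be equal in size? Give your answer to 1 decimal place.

7460·e^(0.0825t) = 2350·e^(0.1856t)
7460/2350 = e^((0.1856 − 0.0825)t) → ln(3.17447) = 0.1031·t
t = 1.15514 / 0.1031

t ≈ 11.2 years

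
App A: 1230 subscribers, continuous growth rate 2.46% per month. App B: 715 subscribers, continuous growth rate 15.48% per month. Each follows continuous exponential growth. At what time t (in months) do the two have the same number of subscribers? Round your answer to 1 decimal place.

t ≈ 4.2 months

1230·e^(0.0246t) = 715·e^(0.1548t)
1230/715 = e^((0.1548 − 0.0246)t) → ln(1.72028) = 0.1302·t
t = 0.54249 / 0.1302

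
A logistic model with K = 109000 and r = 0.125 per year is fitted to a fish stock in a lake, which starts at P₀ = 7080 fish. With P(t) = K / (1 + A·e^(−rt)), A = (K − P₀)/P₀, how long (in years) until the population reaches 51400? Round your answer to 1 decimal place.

t ≈ 20.4 years

A = (109000 − 7080)/7080 = 14.39548
51400 = 109000/(1 + 14.39548·e^(−0.125t)) → 1 + 14.39548·e^(−0.125t) = 2.12062
e^(−0.125t) = 0.077845 → t = ln(12.84597)/0.125 = 2.55303/0.125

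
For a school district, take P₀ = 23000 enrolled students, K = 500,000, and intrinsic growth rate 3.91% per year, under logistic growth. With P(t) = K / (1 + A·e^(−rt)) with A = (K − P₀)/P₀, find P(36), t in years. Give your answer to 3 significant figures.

A = (500000 − 23000)/23000 = 20.73913
P(36) = 500000 / (1 + 20.73913·e^(−0.0391·36)) = 500000 / (1 + 20.73913·0.24473)
= 500000 / 6.07549 ≈ 82297.94

≈ 82,300 enrolled students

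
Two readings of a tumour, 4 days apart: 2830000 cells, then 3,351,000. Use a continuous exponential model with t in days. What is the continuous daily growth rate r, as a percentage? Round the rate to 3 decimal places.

r ≈ 4.225% per day

3351000 = 2830000 · e^(r·4)
e^(4r) = 3351000/2830000 = 1.1841
r = ln(1.1841) / 4 = 0.16898 / 4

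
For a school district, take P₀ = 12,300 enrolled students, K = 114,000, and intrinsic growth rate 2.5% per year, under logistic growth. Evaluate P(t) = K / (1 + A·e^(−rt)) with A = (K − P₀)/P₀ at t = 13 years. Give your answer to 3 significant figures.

A = (114000 − 12300)/12300 = 8.26829
P(13) = 114000 / (1 + 8.26829·e^(−0.025·13)) = 114000 / (1 + 8.26829·0.722527)
= 114000 / 6.97407 ≈ 16346.27

≈ 16,300 enrolled students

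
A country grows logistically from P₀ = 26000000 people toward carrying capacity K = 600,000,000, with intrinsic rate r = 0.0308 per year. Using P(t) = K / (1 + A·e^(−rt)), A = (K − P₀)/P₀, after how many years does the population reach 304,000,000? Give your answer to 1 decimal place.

t ≈ 101.3 years

A = (600000000 − 26000000)/26000000 = 22.07692
304000000 = 600000000/(1 + 22.07692·e^(−0.0308t)) → 1 + 22.07692·e^(−0.0308t) = 1.97368
e^(−0.0308t) = 0.044104 → t = ln(22.6736)/0.0308 = 3.1212/0.0308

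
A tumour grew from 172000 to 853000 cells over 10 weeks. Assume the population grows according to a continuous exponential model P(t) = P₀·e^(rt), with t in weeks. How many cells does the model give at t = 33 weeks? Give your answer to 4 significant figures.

r = ln(853000/172000) / 10 ≈ 0.160127 per week
P(33) = 172000 · e^(0.160127·33) = 172000 · 197.19138 ≈ 33916917.5

≈ 33,920,000 cells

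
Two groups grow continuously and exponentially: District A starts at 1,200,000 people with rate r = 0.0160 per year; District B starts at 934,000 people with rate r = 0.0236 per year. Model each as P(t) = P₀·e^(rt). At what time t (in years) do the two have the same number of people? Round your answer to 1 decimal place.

t ≈ 33.0 years

1200000·e^(0.016t) = 934000·e^(0.0236t)
1200000/934000 = e^((0.0236 − 0.016)t) → ln(1.2848) = 0.0076·t
t = 0.2506 / 0.0076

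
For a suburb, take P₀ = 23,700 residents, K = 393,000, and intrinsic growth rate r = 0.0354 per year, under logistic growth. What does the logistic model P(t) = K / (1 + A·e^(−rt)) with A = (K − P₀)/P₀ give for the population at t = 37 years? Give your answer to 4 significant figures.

A = (393000 − 23700)/23700 = 15.58228
P(37) = 393000 / (1 + 15.58228·e^(−0.0354·37)) = 393000 / (1 + 15.58228·0.269874)
= 393000 / 5.20525 ≈ 75500.66

≈ 75,500 residents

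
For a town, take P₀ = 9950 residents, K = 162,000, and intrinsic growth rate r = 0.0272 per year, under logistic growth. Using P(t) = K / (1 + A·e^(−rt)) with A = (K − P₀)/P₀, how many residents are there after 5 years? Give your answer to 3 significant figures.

≈ 11,300 residents

A = (162000 − 9950)/9950 = 15.28141
P(5) = 162000 / (1 + 15.28141·e^(−0.0272·5)) = 162000 / (1 + 15.28141·0.872843)
= 162000 / 14.33826 ≈ 11298.44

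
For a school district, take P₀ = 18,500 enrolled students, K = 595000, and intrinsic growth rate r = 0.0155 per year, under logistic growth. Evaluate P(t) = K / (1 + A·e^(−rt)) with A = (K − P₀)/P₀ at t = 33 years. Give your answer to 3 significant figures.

≈ 30,200 enrolled students

A = (595000 − 18500)/18500 = 31.16216
P(33) = 595000 / (1 + 31.16216·e^(−0.0155·33)) = 595000 / (1 + 31.16216·0.599596)
= 595000 / 19.68469 ≈ 30226.53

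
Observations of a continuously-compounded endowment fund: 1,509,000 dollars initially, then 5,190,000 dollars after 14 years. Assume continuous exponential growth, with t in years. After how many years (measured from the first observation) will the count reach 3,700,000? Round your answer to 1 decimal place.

r = ln(5190000/1509000) / 14 ≈ 0.088235 per year
t = ln(3700000/1509000) / r = 0.89689 / 0.088235 ≈ 10.165

t ≈ 10.2 years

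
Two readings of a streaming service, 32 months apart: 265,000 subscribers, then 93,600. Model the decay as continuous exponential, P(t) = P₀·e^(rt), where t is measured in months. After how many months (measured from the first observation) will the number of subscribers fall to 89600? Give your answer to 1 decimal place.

r = ln(93600/265000) / 32 ≈ -0.032522 per month
t = ln(89600/265000) / r = -1.08437 / -0.032522 ≈ 33.343

t ≈ 33.3 months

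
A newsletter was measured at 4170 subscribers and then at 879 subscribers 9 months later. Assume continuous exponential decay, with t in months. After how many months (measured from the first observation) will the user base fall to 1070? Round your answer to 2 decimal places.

r = ln(879/4170) / 9 ≈ -0.172987 per month
t = ln(1070/4170) / r = -1.36026 / -0.172987 ≈ 7.863

t ≈ 7.86 months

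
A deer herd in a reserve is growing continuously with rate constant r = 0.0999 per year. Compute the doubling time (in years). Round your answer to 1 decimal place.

doubling time = ln(2) / |r| = 0.69315 / 0.0999

doubling time ≈ 6.9 years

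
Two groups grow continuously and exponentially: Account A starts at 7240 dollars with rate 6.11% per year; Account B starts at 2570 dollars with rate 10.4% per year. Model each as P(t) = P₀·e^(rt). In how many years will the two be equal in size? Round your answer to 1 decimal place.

7240·e^(0.0611t) = 2570·e^(0.104t)
7240/2570 = e^((0.104 − 0.0611)t) → ln(2.81712) = 0.0429·t
t = 1.03572 / 0.0429

t ≈ 24.1 years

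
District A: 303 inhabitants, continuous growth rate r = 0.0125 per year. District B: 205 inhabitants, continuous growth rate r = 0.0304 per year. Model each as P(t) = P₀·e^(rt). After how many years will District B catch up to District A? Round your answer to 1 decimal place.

303·e^(0.0125t) = 205·e^(0.0304t)
303/205 = e^((0.0304 − 0.0125)t) → ln(1.47805) = 0.0179·t
t = 0.39072 / 0.0179

t ≈ 21.8 years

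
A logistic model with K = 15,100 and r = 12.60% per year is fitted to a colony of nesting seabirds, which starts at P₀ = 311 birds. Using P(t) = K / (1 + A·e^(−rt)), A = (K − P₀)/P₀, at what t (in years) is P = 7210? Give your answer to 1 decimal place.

t ≈ 29.9 years

A = (15100 − 311)/311 = 47.55305
7210 = 15100/(1 + 47.55305·e^(−0.126t)) → 1 + 47.55305·e^(−0.126t) = 2.09431
e^(−0.126t) = 0.023012 → t = ln(43.45469)/0.126 = 3.77172/0.126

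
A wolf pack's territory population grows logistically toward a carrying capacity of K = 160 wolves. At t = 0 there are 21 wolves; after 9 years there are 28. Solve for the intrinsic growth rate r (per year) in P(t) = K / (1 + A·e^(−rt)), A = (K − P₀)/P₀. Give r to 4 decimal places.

r ≈ 0.0377 per year

A = (160 − 21)/21 = 6.61905
28 = 160/(1 + 6.61905·e^(−r·9)) → e^(−9r) = (5.71429 − 1)/6.61905 = 0.71223
r = −ln(0.71223)/9 = 0.33935/9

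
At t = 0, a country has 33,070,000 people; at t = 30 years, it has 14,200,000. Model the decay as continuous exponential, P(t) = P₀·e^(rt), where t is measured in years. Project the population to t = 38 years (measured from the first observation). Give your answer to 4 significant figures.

≈ 11,330,000 people

r = ln(14200000/33070000) / 30 ≈ -0.028179 per year
P(38) = 33070000 · e^(-0.028179·38) = 33070000 · 0.34273 ≈ 11333988.93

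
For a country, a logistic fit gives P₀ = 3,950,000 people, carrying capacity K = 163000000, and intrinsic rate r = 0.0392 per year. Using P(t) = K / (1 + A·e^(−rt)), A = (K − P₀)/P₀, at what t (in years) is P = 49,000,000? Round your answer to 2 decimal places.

A = (163000000 − 3950000)/3950000 = 40.26582
49000000 = 163000000/(1 + 40.26582·e^(−0.0392t)) → 1 + 40.26582·e^(−0.0392t) = 3.32653
e^(−0.0392t) = 0.057779 → t = ln(17.30724)/0.0392 = 2.85112/0.0392

t ≈ 72.73 years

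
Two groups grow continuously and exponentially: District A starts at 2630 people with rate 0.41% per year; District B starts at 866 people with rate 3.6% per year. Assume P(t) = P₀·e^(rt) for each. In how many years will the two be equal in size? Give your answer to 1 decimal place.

2630·e^(0.0041t) = 866·e^(0.036t)
2630/866 = e^((0.036 − 0.0041)t) → ln(3.03695) = 0.0319·t
t = 1.11085 / 0.0319

t ≈ 34.8 years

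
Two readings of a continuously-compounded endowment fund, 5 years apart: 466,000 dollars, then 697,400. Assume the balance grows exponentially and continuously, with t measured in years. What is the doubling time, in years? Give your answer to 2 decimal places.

r = ln(697400/466000) / 5 = ln(1.49657) / 5 ≈ 0.080635 per year
doubling time = ln 2 / |r| = 0.69315 / 0.080635

doubling time ≈ 8.60 years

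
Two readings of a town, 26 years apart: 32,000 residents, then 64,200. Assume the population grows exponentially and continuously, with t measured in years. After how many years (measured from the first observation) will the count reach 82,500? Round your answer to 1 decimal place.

r = ln(64200/32000) / 26 ≈ 0.02678 per year
t = ln(82500/32000) / r = 0.94706 / 0.02678 ≈ 35.365

t ≈ 35.4 years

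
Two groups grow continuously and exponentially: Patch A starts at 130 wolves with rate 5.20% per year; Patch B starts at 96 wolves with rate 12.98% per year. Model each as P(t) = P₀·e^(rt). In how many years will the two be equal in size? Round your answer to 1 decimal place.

t ≈ 3.9 years

130·e^(0.052t) = 96·e^(0.1298t)
130/96 = e^((0.1298 − 0.052)t) → ln(1.35417) = 0.0778·t
t = 0.30319 / 0.0778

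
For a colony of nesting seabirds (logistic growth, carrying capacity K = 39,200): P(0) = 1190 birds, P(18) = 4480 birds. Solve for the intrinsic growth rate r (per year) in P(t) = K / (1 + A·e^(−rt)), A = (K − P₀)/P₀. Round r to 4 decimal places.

r ≈ 0.0787 per year

A = (39200 − 1190)/1190 = 31.94118
4480 = 39200/(1 + 31.94118·e^(−r·18)) → e^(−18r) = (8.75 − 1)/31.94118 = 0.242634
r = −ln(0.242634)/18 = 1.4162/18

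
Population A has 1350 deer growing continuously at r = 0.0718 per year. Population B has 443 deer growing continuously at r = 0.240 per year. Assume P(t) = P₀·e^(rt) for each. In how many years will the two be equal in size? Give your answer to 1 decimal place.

1350·e^(0.0718t) = 443·e^(0.24t)
1350/443 = e^((0.24 − 0.0718)t) → ln(3.0474) = 0.1682·t
t = 1.11429 / 0.1682

t ≈ 6.6 years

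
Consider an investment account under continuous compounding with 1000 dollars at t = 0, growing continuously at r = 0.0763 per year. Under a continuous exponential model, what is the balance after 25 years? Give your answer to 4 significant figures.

≈ 6,736 dollars

P(25) = 1000 · e^(0.0763·25) = 1000 · e^(1.9075)
= 1000 · 6.73623 ≈ 6736.23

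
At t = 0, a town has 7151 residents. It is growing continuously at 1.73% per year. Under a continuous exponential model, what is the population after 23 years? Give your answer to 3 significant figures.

≈ 10,600 residents

P(23) = 7151 · e^(0.0173·23) = 7151 · e^(0.3979)
= 7151 · 1.4887 ≈ 10645.66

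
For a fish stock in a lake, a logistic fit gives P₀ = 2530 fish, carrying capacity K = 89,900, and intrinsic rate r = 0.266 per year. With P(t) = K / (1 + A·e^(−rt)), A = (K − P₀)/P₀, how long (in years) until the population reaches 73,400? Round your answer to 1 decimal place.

t ≈ 18.9 years

A = (89900 − 2530)/2530 = 34.5336
73400 = 89900/(1 + 34.5336·e^(−0.266t)) → 1 + 34.5336·e^(−0.266t) = 1.2248
e^(−0.266t) = 0.006509 → t = ln(153.62218)/0.266 = 5.0345/0.266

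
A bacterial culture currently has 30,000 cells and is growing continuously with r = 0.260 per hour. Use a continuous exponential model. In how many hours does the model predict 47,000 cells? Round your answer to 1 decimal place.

47000 = 30000 · e^(0.26·t)
t = ln(47000/30000) / 0.26 = ln(1.56667) / 0.26 = 0.44895 / 0.26

t ≈ 1.7 hours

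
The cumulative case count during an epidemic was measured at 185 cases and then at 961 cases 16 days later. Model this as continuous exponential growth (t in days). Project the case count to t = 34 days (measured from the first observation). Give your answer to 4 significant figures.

≈ 6,134 cases

r = ln(961/185) / 16 ≈ 0.102976 per day
P(34) = 185 · e^(0.102976·34) = 185 · 33.15487 ≈ 6133.65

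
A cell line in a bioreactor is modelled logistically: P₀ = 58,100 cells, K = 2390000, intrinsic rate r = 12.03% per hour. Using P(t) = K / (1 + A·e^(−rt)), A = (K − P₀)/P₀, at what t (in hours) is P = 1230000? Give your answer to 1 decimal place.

t ≈ 31.2 hours

A = (2390000 − 58100)/58100 = 40.13597
1230000 = 2390000/(1 + 40.13597·e^(−0.1203t)) → 1 + 40.13597·e^(−0.1203t) = 1.94309
e^(−0.1203t) = 0.023497 → t = ln(42.55797)/0.1203 = 3.75087/0.1203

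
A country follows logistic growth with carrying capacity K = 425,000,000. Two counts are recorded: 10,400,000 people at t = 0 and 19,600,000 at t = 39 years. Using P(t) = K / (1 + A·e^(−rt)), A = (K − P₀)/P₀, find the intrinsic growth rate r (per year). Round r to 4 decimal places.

A = (425000000 − 10400000)/10400000 = 39.86538
19600000 = 425000000/(1 + 39.86538·e^(−r·39)) → e^(−39r) = (21.68367 − 1)/39.86538 = 0.518838
r = −ln(0.518838)/39 = 0.65616/39

r ≈ 0.0168 per year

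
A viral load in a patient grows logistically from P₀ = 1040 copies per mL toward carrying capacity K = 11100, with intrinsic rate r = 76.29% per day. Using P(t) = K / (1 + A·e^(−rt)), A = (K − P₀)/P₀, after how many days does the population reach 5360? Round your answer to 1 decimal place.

A = (11100 − 1040)/1040 = 9.67308
5360 = 11100/(1 + 9.67308·e^(−0.7629t)) → 1 + 9.67308·e^(−0.7629t) = 2.0709
e^(−0.7629t) = 0.110709 → t = ln(9.0327)/0.7629 = 2.20085/0.7629

t ≈ 2.9 days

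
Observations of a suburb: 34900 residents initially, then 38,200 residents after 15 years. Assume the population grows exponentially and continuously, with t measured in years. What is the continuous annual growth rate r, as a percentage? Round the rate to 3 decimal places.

38200 = 34900 · e^(r·15)
e^(15r) = 38200/34900 = 1.09456
r = ln(1.09456) / 15 = 0.09035 / 15

r ≈ 0.602% per year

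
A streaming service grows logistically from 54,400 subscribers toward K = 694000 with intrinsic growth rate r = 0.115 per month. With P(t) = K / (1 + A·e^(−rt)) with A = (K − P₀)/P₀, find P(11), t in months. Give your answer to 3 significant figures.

≈ 161,000 subscribers

A = (694000 − 54400)/54400 = 11.75735
P(11) = 694000 / (1 + 11.75735·e^(−0.115·11)) = 694000 / (1 + 11.75735·0.282239)
= 694000 / 4.31839 ≈ 160708.15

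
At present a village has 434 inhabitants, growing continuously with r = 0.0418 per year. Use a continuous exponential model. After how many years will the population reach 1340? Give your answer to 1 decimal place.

t ≈ 27.0 years

1340 = 434 · e^(0.0418·t)
t = ln(1340/434) / 0.0418 = ln(3.08756) / 0.0418 = 1.12738 / 0.0418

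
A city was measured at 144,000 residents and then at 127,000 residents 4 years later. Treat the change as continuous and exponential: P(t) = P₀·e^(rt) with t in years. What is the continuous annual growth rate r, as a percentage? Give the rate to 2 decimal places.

127000 = 144000 · e^(r·4)
e^(4r) = 127000/144000 = 0.88194
r = ln(0.88194) / 4 = -0.12563 / 4

r ≈ -3.14% per year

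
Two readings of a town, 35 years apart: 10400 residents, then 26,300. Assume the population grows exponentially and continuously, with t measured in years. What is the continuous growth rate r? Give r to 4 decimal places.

26300 = 10400 · e^(r·35)
e^(35r) = 26300/10400 = 2.52885
r = ln(2.52885) / 35 = 0.92776 / 35

r ≈ 0.0265 per year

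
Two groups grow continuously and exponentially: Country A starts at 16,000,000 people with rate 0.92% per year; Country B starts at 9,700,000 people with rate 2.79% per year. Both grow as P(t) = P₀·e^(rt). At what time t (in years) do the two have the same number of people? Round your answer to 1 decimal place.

t ≈ 26.8 years

16000000·e^(0.0092t) = 9700000·e^(0.0279t)
16000000/9700000 = e^((0.0279 − 0.0092)t) → ln(1.64948) = 0.0187·t
t = 0.50046 / 0.0187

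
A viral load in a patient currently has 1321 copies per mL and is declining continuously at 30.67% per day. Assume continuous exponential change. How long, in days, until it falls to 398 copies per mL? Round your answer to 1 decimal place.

398 = 1321 · e^(-0.3067·t)
t = ln(398/1321) / -0.3067 = ln(0.30129) / -0.3067 = -1.19969 / -0.3067

t ≈ 3.9 days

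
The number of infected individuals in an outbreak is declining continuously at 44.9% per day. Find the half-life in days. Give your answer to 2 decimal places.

half-life ≈ 1.54 days

half-life = ln(2) / |r| = 0.69315 / 0.449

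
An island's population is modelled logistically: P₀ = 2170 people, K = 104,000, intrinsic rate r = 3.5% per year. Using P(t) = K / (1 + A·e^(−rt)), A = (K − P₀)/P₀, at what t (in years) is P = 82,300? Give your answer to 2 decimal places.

t ≈ 148.05 years

A = (104000 − 2170)/2170 = 46.92627
82300 = 104000/(1 + 46.92627·e^(−0.035t)) → 1 + 46.92627·e^(−0.035t) = 1.26367
e^(−0.035t) = 0.005619 → t = ln(177.97382)/0.035 = 5.18164/0.035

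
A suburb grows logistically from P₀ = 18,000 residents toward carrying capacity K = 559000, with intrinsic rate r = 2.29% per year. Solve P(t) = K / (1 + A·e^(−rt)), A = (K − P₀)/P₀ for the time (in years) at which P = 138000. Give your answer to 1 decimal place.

A = (559000 − 18000)/18000 = 30.05556
138000 = 559000/(1 + 30.05556·e^(−0.0229t)) → 1 + 30.05556·e^(−0.0229t) = 4.05072
e^(−0.0229t) = 0.101503 → t = ln(9.85194)/0.0229 = 2.28767/0.0229

t ≈ 99.9 years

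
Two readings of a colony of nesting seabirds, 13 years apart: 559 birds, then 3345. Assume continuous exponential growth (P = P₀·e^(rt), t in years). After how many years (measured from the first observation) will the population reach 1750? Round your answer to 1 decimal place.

r = ln(3345/559) / 13 ≈ 0.137621 per year
t = ln(1750/559) / r = 1.14122 / 0.137621 ≈ 8.292

t ≈ 8.3 years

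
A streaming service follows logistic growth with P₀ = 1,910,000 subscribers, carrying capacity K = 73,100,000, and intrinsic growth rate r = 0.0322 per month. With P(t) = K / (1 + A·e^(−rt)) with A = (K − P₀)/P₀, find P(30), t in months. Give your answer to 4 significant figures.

A = (73100000 − 1910000)/1910000 = 37.27225
P(30) = 73100000 / (1 + 37.27225·e^(−0.0322·30)) = 73100000 / (1 + 37.27225·0.380602)
= 73100000 / 15.18591 ≈ 4813673.13

≈ 4,814,000 subscribers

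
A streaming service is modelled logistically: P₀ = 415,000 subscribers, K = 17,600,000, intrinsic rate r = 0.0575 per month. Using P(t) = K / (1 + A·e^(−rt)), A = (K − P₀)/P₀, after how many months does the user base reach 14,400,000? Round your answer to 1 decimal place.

t ≈ 90.9 months

A = (17600000 − 415000)/415000 = 41.40964
14400000 = 17600000/(1 + 41.40964·e^(−0.0575t)) → 1 + 41.40964·e^(−0.0575t) = 1.22222
e^(−0.0575t) = 0.005366 → t = ln(186.34337)/0.0575 = 5.22759/0.0575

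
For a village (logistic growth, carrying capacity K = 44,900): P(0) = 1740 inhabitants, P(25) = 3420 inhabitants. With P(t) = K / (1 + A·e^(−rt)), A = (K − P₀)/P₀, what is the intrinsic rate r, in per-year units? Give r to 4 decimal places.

A = (44900 − 1740)/1740 = 24.8046
3420 = 44900/(1 + 24.8046·e^(−r·25)) → e^(−25r) = (13.12865 − 1)/24.8046 = 0.488968
r = −ln(0.488968)/25 = 0.71546/25

r ≈ 0.0286 per year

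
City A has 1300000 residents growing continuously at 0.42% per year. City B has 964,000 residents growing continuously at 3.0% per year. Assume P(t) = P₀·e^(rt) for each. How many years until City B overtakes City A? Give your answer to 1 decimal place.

1300000·e^(0.0042t) = 964000·e^(0.03t)
1300000/964000 = e^((0.03 − 0.0042)t) → ln(1.34855) = 0.0258·t
t = 0.29903 / 0.0258

t ≈ 11.6 years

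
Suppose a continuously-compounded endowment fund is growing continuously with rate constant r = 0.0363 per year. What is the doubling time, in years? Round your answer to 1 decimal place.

doubling time ≈ 19.1 years

doubling time = ln(2) / |r| = 0.69315 / 0.0363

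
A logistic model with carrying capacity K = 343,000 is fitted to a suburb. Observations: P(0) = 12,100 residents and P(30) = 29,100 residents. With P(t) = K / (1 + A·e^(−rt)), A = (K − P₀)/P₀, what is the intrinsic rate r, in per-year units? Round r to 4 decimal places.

A = (343000 − 12100)/12100 = 27.34711
29100 = 343000/(1 + 27.34711·e^(−r·30)) → e^(−30r) = (11.78694 − 1)/27.34711 = 0.394445
r = −ln(0.394445)/30 = 0.93027/30

r ≈ 0.0310 per year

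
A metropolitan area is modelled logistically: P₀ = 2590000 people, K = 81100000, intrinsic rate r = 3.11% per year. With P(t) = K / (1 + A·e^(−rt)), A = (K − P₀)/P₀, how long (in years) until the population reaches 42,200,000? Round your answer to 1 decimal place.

A = (81100000 − 2590000)/2590000 = 30.31274
42200000 = 81100000/(1 + 30.31274·e^(−0.0311t)) → 1 + 30.31274·e^(−0.0311t) = 1.9218
e^(−0.0311t) = 0.03041 → t = ln(32.88426)/0.0311 = 3.49299/0.0311

t ≈ 112.3 years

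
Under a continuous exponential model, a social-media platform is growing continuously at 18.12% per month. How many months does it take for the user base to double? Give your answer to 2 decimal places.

doubling time ≈ 3.83 months

doubling time = ln(2) / |r| = 0.69315 / 0.1812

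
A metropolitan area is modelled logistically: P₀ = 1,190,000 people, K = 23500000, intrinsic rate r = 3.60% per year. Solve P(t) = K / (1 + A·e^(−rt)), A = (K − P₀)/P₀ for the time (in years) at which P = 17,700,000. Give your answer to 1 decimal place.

t ≈ 112.4 years

A = (23500000 − 1190000)/1190000 = 18.7479
17700000 = 23500000/(1 + 18.7479·e^(−0.036t)) → 1 + 18.7479·e^(−0.036t) = 1.32768
e^(−0.036t) = 0.017478 → t = ln(57.21342)/0.036 = 4.04679/0.036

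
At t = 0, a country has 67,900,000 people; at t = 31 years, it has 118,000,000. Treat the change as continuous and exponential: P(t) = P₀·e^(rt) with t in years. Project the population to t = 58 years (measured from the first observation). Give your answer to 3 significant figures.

r = ln(118000000/67900000) / 31 ≈ 0.017827 per year
P(58) = 67900000 · e^(0.017827·58) = 67900000 · 2.81226 ≈ 190952311.51

≈ 191,000,000 people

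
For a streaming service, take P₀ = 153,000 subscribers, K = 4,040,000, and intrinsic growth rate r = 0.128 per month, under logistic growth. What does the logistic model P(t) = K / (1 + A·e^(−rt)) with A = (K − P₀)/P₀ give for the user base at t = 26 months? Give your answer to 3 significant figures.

A = (4040000 − 153000)/153000 = 25.40523
P(26) = 4040000 / (1 + 25.40523·e^(−0.128·26)) = 4040000 / (1 + 25.40523·0.035865)
= 4040000 / 1.91115 ≈ 2113907.7

≈ 2,110,000 subscribers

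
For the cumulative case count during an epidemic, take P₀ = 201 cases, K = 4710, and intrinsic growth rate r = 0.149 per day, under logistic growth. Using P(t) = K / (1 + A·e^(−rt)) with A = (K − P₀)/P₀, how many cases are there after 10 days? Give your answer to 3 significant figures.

≈ 778 cases

A = (4710 − 201)/201 = 22.43284
P(10) = 4710 / (1 + 22.43284·e^(−0.149·10)) = 4710 / (1 + 22.43284·0.225373)
= 4710 / 6.05575 ≈ 777.77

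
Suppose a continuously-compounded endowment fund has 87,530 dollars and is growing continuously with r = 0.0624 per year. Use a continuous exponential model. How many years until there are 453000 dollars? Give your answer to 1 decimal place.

t ≈ 26.3 years

453000 = 87530 · e^(0.0624·t)
t = ln(453000/87530) / 0.0624 = ln(5.17537) / 0.0624 = 1.64391 / 0.0624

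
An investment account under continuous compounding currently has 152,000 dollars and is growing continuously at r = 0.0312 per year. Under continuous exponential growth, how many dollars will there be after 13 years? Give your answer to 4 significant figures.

≈ 228,000 dollars

P(13) = 152000 · e^(0.0312·13) = 152000 · e^(0.4056)
= 152000 · 1.5002 ≈ 228030.76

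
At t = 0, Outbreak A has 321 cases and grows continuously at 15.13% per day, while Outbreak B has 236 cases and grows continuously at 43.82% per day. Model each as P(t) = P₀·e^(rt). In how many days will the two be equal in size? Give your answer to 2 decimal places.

t ≈ 1.07 days

321·e^(0.1513t) = 236·e^(0.4382t)
321/236 = e^((0.4382 − 0.1513)t) → ln(1.36017) = 0.2869·t
t = 0.30761 / 0.2869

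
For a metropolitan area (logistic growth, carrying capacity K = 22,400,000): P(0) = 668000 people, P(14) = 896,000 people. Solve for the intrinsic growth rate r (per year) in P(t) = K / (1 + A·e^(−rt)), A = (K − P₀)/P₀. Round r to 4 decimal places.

A = (22400000 − 668000)/668000 = 32.53293
896000 = 22400000/(1 + 32.53293·e^(−r·14)) → e^(−14r) = (25 − 1)/32.53293 = 0.737714
r = −ln(0.737714)/14 = 0.3042/14

r ≈ 0.0217 per year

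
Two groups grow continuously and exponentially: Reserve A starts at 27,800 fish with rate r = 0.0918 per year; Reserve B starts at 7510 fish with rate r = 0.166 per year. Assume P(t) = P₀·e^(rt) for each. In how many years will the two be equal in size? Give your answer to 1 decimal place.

27800·e^(0.0918t) = 7510·e^(0.166t)
27800/7510 = e^((0.166 − 0.0918)t) → ln(3.70173) = 0.0742·t
t = 1.3088 / 0.0742

t ≈ 17.6 years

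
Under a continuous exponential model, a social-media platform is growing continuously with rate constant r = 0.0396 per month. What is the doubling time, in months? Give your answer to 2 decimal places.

doubling time ≈ 17.50 months

doubling time = ln(2) / |r| = 0.69315 / 0.0396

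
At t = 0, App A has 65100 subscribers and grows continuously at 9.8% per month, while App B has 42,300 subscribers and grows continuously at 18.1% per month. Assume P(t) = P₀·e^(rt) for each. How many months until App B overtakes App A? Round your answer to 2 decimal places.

t ≈ 5.19 months

65100·e^(0.098t) = 42300·e^(0.181t)
65100/42300 = e^((0.181 − 0.098)t) → ln(1.53901) = 0.083·t
t = 0.43114 / 0.083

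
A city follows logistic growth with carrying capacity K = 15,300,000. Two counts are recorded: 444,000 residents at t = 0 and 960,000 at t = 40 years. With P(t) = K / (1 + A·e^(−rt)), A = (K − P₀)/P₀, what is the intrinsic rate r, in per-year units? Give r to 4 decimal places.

r ≈ 0.0202 per year

A = (15300000 − 444000)/444000 = 33.45946
960000 = 15300000/(1 + 33.45946·e^(−r·40)) → e^(−40r) = (15.9375 − 1)/33.45946 = 0.446436
r = −ln(0.446436)/40 = 0.80646/40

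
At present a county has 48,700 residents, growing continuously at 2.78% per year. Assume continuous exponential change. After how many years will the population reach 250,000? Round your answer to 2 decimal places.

t ≈ 58.84 years

250000 = 48700 · e^(0.0278·t)
t = ln(250000/48700) / 0.0278 = ln(5.13347) / 0.0278 = 1.63578 / 0.0278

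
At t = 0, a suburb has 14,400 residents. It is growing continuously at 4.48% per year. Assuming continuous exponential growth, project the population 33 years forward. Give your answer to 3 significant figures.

≈ 63,200 residents

P(33) = 14400 · e^(0.0448·33) = 14400 · e^(1.4784)
= 14400 · 4.38592 ≈ 63157.29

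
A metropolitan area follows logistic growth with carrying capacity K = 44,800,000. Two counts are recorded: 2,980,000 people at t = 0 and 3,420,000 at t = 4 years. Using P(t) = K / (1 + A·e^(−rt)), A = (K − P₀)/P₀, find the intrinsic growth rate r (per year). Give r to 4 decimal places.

r ≈ 0.0371 per year

A = (44800000 − 2980000)/2980000 = 14.03356
3420000 = 44800000/(1 + 14.03356·e^(−r·4)) → e^(−4r) = (13.09942 − 1)/14.03356 = 0.862177
r = −ln(0.862177)/4 = 0.14829/4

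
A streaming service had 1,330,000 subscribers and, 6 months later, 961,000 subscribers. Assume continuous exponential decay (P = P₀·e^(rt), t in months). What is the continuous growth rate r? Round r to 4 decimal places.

961000 = 1330000 · e^(r·6)
e^(6r) = 961000/1330000 = 0.72256
r = ln(0.72256) / 6 = -0.32496 / 6

r ≈ -0.0542 per month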